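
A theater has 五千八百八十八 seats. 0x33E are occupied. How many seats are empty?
Convert 五千八百八十八 (Chinese numeral) → 5×1000 + 8×100 + 8×10 + 8 = 5888 (decimal)
Convert 0x33E (hexadecimal) → 3×256 + 3×16 + 14 = 830 (decimal)
Compute 5888 - 830 = 5058
5058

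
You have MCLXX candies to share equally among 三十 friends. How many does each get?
Convert MCLXX (Roman numeral) → 1000 + 100 + 50 + 10 + 10 = 1170 (decimal)
Convert 三十 (Chinese numeral) → 3×10 = 30 (decimal)
Compute 1170 ÷ 30 = 39
39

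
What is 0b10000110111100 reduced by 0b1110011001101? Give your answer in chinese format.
Convert 0b10000110111100 (binary) → 8192 + 256 + 128 + 32 + 16 + 8 + 4 = 8636 (decimal)
Convert 0b1110011001101 (binary) → 4096 + 2048 + 1024 + 128 + 64 + 8 + 4 + 1 = 7373 (decimal)
Compute 8636 - 7373 = 1263
Convert 1263 (decimal) → 1263 = 1×1000 + 2×100 + 6×10 + 3 → 一千二百六十三 (Chinese numeral)
一千二百六十三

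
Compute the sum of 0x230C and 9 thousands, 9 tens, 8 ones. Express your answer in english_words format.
Convert 0x230C (hexadecimal) → 2×4096 + 3×256 + 12 = 8972 (decimal)
Convert 9 thousands, 9 tens, 8 ones (place-value notation) → 9×1000 + 9×10 + 8 = 9098 (decimal)
Compute 8972 + 9098 = 18070
Convert 18070 (decimal) → 18070 = 18×1000 + 70 → eighteen thousand seventy (English words)
eighteen thousand seventy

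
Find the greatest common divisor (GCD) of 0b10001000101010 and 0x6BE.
Convert 0b10001000101010 (binary) → 8192 + 512 + 32 + 8 + 2 = 8746 (decimal)
Convert 0x6BE (hexadecimal) → 6×256 + 11×16 + 14 = 1726 (decimal)
Compute gcd(8746, 1726) = 2
2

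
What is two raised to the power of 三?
Convert two (English words) → 2 (decimal)
Convert 三 (Chinese numeral) → 3 (decimal)
Compute 2 ^ 3 = 8
8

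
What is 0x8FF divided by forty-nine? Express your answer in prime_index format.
Convert 0x8FF (hexadecimal) → 8×256 + 15×16 + 15 = 2303 (decimal)
Convert forty-nine (English words) → 49 (decimal)
Compute 2303 ÷ 49 = 47
Convert 47 (decimal) → the 15th prime (prime index)
the 15th prime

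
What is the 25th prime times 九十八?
Convert the 25th prime (prime index) → 97 (decimal)
Convert 九十八 (Chinese numeral) → 9×10 + 8 = 98 (decimal)
Compute 97 × 98 = 9506
9506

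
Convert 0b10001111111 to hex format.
Convert 0b10001111111 (binary) → 1024 + 64 + 32 + 16 + 8 + 4 + 2 + 1 = 1151 (decimal)
Convert 1151 (decimal) → 1151 = 4×256 + 7×16 + 15 → 0x47F (hexadecimal)
0x47F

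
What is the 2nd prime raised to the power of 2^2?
Convert the 2nd prime (prime index) → 3 (decimal)
Convert 2^2 (power) → 4 (decimal)
Compute 3 ^ 4 = 81
81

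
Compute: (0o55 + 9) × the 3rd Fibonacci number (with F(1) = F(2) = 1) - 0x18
Convert 0o55 (octal) → 5×8 + 5 = 45 (decimal)
Convert the 3rd Fibonacci number (with F(1) = F(2) = 1) (Fibonacci index) → 1, 1, 2 → 2 (decimal)
Convert 0x18 (hexadecimal) → 1×16 + 8 = 24 (decimal)
Expression in decimal: (45 + 9) × 2 - 24
Parentheses first: 45 + 9 = 54
Multiply: 54 × 2 = 108
Subtract: 108 - 24 = 84
84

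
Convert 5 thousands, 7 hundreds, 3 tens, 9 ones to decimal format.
Convert 5 thousands, 7 hundreds, 3 tens, 9 ones (place-value notation) → 5×1000 + 7×100 + 3×10 + 9 = 5739 (decimal)
5739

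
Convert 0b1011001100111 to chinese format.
Convert 0b1011001100111 (binary) → 4096 + 1024 + 512 + 64 + 32 + 4 + 2 + 1 = 5735 (decimal)
Convert 5735 (decimal) → 5735 = 5×1000 + 7×100 + 3×10 + 5 → 五千七百三十五 (Chinese numeral)
五千七百三十五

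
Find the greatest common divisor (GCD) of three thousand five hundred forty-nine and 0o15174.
Convert three thousand five hundred forty-nine (English words) → 3×1000 + 5×100 + 49 = 3549 (decimal)
Convert 0o15174 (octal) → 1×4096 + 5×512 + 1×64 + 7×8 + 4 = 6780 (decimal)
Compute gcd(3549, 6780) = 3
3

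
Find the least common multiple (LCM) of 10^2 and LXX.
Convert 10^2 (power) → 100 (decimal)
Convert LXX (Roman numeral) → 50 + 10 + 10 = 70 (decimal)
Compute lcm(100, 70) = 700
700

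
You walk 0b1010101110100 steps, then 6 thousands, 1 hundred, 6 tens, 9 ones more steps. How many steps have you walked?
Convert 0b1010101110100 (binary) → 4096 + 1024 + 256 + 64 + 32 + 16 + 4 = 5492 (decimal)
Convert 6 thousands, 1 hundred, 6 tens, 9 ones (place-value notation) → 6×1000 + 1×100 + 6×10 + 9 = 6169 (decimal)
Compute 5492 + 6169 = 11661
11661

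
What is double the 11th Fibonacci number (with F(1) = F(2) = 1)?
The 11th Fibonacci number (with F(1) = F(2) = 1): 1, 1, 2, 3, 5, 8, 13, 21, 34, 55, 89 → 89
Compute 89 × 2 = 178
178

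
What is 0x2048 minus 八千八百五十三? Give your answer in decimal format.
Convert 0x2048 (hexadecimal) → 2×4096 + 4×16 + 8 = 8264 (decimal)
Convert 八千八百五十三 (Chinese numeral) → 8×1000 + 8×100 + 5×10 + 3 = 8853 (decimal)
Compute 8264 - 8853 = -589
-589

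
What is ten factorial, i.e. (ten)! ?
Convert ten (English words) → 10 (decimal)
Compute 10! = 3628800
3628800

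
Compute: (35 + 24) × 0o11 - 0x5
Convert 0o11 (octal) → 1×8 + 1 = 9 (decimal)
Convert 0x5 (hexadecimal) → 5 (decimal)
Expression in decimal: (35 + 24) × 9 - 5
Parentheses first: 35 + 24 = 59
Multiply: 59 × 9 = 531
Subtract: 531 - 5 = 526
526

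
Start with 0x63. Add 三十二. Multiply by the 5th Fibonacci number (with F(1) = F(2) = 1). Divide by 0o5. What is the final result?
Convert 0x63 (hexadecimal) → 6×16 + 3 = 99 (decimal)
Start: 99
Convert 三十二 (Chinese numeral) → 3×10 + 2 = 32 (decimal)
99 + 32 = 131
Convert the 5th Fibonacci number (with F(1) = F(2) = 1) (Fibonacci index) → 1, 1, 2, 3, 5 → 5 (decimal)
131 × 5 = 655
Convert 0o5 (octal) → 5 (decimal)
655 ÷ 5 = 131
131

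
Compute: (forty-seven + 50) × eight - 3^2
Convert forty-seven (English words) → 47 (decimal)
Convert eight (English words) → 8 (decimal)
Convert 3^2 (power) → 9 (decimal)
Expression in decimal: (47 + 50) × 8 - 9
Parentheses first: 47 + 50 = 97
Multiply: 97 × 8 = 776
Subtract: 776 - 9 = 767
767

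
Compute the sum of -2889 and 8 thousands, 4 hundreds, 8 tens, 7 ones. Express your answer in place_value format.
Convert 8 thousands, 4 hundreds, 8 tens, 7 ones (place-value notation) → 8×1000 + 4×100 + 8×10 + 7 = 8487 (decimal)
Compute -2889 + 8487 = 5598
Convert 5598 (decimal) → 5598 = 5×1000 + 5×100 + 9×10 + 8 → 5 thousands, 5 hundreds, 9 tens, 8 ones (place-value notation)
5 thousands, 5 hundreds, 9 tens, 8 ones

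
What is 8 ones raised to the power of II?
Convert 8 ones (place-value notation) → 8 (decimal)
Convert II (Roman numeral) → 1 + 1 = 2 (decimal)
Compute 8 ^ 2 = 64
64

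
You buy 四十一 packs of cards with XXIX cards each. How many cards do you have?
Convert XXIX (Roman numeral) → 10 + 10 + 9 = 29 (decimal)
Convert 四十一 (Chinese numeral) → 4×10 + 1 = 41 (decimal)
Compute 29 × 41 = 1189
1189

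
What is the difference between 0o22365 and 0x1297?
Convert 0o22365 (octal) → 2×4096 + 2×512 + 3×64 + 6×8 + 5 = 9461 (decimal)
Convert 0x1297 (hexadecimal) → 1×4096 + 2×256 + 9×16 + 7 = 4759 (decimal)
Difference: |9461 - 4759| = 4702
4702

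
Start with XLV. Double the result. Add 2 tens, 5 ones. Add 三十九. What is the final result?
Convert XLV (Roman numeral) → 40 + 5 = 45 (decimal)
Start: 45
45 × 2 = 90
Convert 2 tens, 5 ones (place-value notation) → 2×10 + 5 = 25 (decimal)
90 + 25 = 115
Convert 三十九 (Chinese numeral) → 3×10 + 9 = 39 (decimal)
115 + 39 = 154
154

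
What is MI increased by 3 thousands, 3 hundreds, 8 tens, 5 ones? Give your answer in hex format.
Convert MI (Roman numeral) → 1000 + 1 = 1001 (decimal)
Convert 3 thousands, 3 hundreds, 8 tens, 5 ones (place-value notation) → 3×1000 + 3×100 + 8×10 + 5 = 3385 (decimal)
Compute 1001 + 3385 = 4386
Convert 4386 (decimal) → 4386 = 1×4096 + 1×256 + 2×16 + 2 → 0x1122 (hexadecimal)
0x1122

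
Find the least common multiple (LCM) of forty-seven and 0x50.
Convert forty-seven (English words) → 47 (decimal)
Convert 0x50 (hexadecimal) → 5×16 = 80 (decimal)
Compute lcm(47, 80) = 3760
3760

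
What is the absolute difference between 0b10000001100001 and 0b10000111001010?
Convert 0b10000001100001 (binary) → 8192 + 64 + 32 + 1 = 8289 (decimal)
Convert 0b10000111001010 (binary) → 8192 + 256 + 128 + 64 + 8 + 2 = 8650 (decimal)
Compute |8289 - 8650| = 361
361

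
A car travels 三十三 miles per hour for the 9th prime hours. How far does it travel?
Convert 三十三 (Chinese numeral) → 3×10 + 3 = 33 (decimal)
Convert the 9th prime (prime index) → 23 (decimal)
Compute 33 × 23 = 759
759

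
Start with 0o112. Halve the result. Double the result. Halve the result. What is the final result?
Convert 0o112 (octal) → 1×64 + 1×8 + 2 = 74 (decimal)
Start: 74
74 ÷ 2 = 37
37 × 2 = 74
74 ÷ 2 = 37
37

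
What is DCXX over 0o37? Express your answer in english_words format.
Convert DCXX (Roman numeral) → 500 + 100 + 10 + 10 = 620 (decimal)
Convert 0o37 (octal) → 3×8 + 7 = 31 (decimal)
Compute 620 ÷ 31 = 20
Convert 20 (decimal) → twenty (English words)
twenty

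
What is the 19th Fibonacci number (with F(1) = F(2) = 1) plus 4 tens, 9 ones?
The 19th Fibonacci number (with F(1) = F(2) = 1) = 4181
Convert 4 tens, 9 ones (place-value notation) → 4×10 + 9 = 49 (decimal)
Compute 4181 + 49 = 4230
4230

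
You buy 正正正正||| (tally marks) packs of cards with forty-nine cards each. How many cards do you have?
Convert forty-nine (English words) → 49 (decimal)
Convert 正正正正||| (tally marks) → 5 + 5 + 5 + 5 + 3 = 23 (decimal)
Compute 49 × 23 = 1127
1127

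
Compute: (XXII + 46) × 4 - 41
Convert XXII (Roman numeral) → 10 + 10 + 1 + 1 = 22 (decimal)
Expression in decimal: (22 + 46) × 4 - 41
Parentheses first: 22 + 46 = 68
Multiply: 68 × 4 = 272
Subtract: 272 - 41 = 231
231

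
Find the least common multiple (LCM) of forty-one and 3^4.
Convert forty-one (English words) → 41 (decimal)
Convert 3^4 (power) → 81 (decimal)
Compute lcm(41, 81) = 3321
3321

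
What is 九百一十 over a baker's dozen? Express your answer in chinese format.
Convert 九百一十 (Chinese numeral) → 9×100 + 1×10 = 910 (decimal)
Convert a baker's dozen (colloquial) → 13 (decimal)
Compute 910 ÷ 13 = 70
Convert 70 (decimal) → 70 = 7×10 → 七十 (Chinese numeral)
七十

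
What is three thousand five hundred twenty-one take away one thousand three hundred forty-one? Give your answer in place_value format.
Convert three thousand five hundred twenty-one (English words) → 3×1000 + 5×100 + 21 = 3521 (decimal)
Convert one thousand three hundred forty-one (English words) → 1×1000 + 3×100 + 41 = 1341 (decimal)
Compute 3521 - 1341 = 2180
Convert 2180 (decimal) → 2180 = 2×1000 + 1×100 + 8×10 → 2 thousands, 1 hundred, 8 tens (place-value notation)
2 thousands, 1 hundred, 8 tens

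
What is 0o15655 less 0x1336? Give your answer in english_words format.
Convert 0o15655 (octal) → 1×4096 + 5×512 + 6×64 + 5×8 + 5 = 7085 (decimal)
Convert 0x1336 (hexadecimal) → 1×4096 + 3×256 + 3×16 + 6 = 4918 (decimal)
Compute 7085 - 4918 = 2167
Convert 2167 (decimal) → 2167 = 2×1000 + 1×100 + 67 → two thousand one hundred sixty-seven (English words)
two thousand one hundred sixty-seven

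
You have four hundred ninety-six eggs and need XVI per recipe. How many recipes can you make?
Convert four hundred ninety-six (English words) → 4×100 + 96 = 496 (decimal)
Convert XVI (Roman numeral) → 10 + 5 + 1 = 16 (decimal)
Compute 496 ÷ 16 = 31
31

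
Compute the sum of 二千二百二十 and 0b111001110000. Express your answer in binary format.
Convert 二千二百二十 (Chinese numeral) → 2×1000 + 2×100 + 2×10 = 2220 (decimal)
Convert 0b111001110000 (binary) → 2048 + 1024 + 512 + 64 + 32 + 16 = 3696 (decimal)
Compute 2220 + 3696 = 5916
Convert 5916 (decimal) → 5916 = 4096 + 1024 + 512 + 256 + 16 + 8 + 4 → 0b1011100011100 (binary)
0b1011100011100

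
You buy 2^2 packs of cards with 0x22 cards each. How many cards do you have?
Convert 0x22 (hexadecimal) → 2×16 + 2 = 34 (decimal)
Convert 2^2 (power) → 4 (decimal)
Compute 34 × 4 = 136
136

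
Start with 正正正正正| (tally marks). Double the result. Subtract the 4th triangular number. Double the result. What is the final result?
Convert 正正正正正| (tally marks) → 5 + 5 + 5 + 5 + 5 + 1 = 26 (decimal)
Start: 26
26 × 2 = 52
Convert the 4th triangular number (triangular index) → 4×5/2 = 10 (decimal)
52 - 10 = 42
42 × 2 = 84
84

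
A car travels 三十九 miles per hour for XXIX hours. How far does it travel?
Convert 三十九 (Chinese numeral) → 3×10 + 9 = 39 (decimal)
Convert XXIX (Roman numeral) → 10 + 10 + 9 = 29 (decimal)
Compute 39 × 29 = 1131
1131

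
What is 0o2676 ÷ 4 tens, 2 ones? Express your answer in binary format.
Convert 0o2676 (octal) → 2×512 + 6×64 + 7×8 + 6 = 1470 (decimal)
Convert 4 tens, 2 ones (place-value notation) → 4×10 + 2 = 42 (decimal)
Compute 1470 ÷ 42 = 35
Convert 35 (decimal) → 35 = 32 + 2 + 1 → 0b100011 (binary)
0b100011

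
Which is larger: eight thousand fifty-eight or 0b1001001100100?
Convert eight thousand fifty-eight (English words) → 8×1000 + 58 = 8058 (decimal)
Convert 0b1001001100100 (binary) → 4096 + 512 + 64 + 32 + 4 = 4708 (decimal)
Compare 8058 vs 4708: larger = 8058
8058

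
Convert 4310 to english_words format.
Convert 4310 (decimal) → 4310 = 4×1000 + 3×100 + 10 → four thousand three hundred ten (English words)
four thousand three hundred ten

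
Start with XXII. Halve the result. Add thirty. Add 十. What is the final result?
Convert XXII (Roman numeral) → 10 + 10 + 1 + 1 = 22 (decimal)
Start: 22
22 ÷ 2 = 11
Convert thirty (English words) → 30 (decimal)
11 + 30 = 41
Convert 十 (Chinese numeral) → 1×10 = 10 (decimal)
41 + 10 = 51
51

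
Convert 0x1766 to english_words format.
Convert 0x1766 (hexadecimal) → 1×4096 + 7×256 + 6×16 + 6 = 5990 (decimal)
Convert 5990 (decimal) → 5990 = 5×1000 + 9×100 + 90 → five thousand nine hundred ninety (English words)
five thousand nine hundred ninety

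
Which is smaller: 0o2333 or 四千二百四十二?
Convert 0o2333 (octal) → 2×512 + 3×64 + 3×8 + 3 = 1243 (decimal)
Convert 四千二百四十二 (Chinese numeral) → 4×1000 + 2×100 + 4×10 + 2 = 4242 (decimal)
Compare 1243 vs 4242: smaller = 1243
1243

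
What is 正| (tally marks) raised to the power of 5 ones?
Convert 正| (tally marks) → 5 + 1 = 6 (decimal)
Convert 5 ones (place-value notation) → 5 (decimal)
Compute 6 ^ 5 = 7776
7776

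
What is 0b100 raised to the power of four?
Convert 0b100 (binary) → 4 (decimal)
Convert four (English words) → 4 (decimal)
Compute 4 ^ 4 = 256
256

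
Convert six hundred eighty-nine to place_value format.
Convert six hundred eighty-nine (English words) → 6×100 + 89 = 689 (decimal)
Convert 689 (decimal) → 689 = 6×100 + 8×10 + 9 → 6 hundreds, 8 tens, 9 ones (place-value notation)
6 hundreds, 8 tens, 9 ones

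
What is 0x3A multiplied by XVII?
Convert 0x3A (hexadecimal) → 3×16 + 10 = 58 (decimal)
Convert XVII (Roman numeral) → 10 + 5 + 1 + 1 = 17 (decimal)
Compute 58 × 17 = 986
986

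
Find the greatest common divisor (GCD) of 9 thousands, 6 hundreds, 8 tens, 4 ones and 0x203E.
Convert 9 thousands, 6 hundreds, 8 tens, 4 ones (place-value notation) → 9×1000 + 6×100 + 8×10 + 4 = 9684 (decimal)
Convert 0x203E (hexadecimal) → 2×4096 + 3×16 + 14 = 8254 (decimal)
Compute gcd(9684, 8254) = 2
2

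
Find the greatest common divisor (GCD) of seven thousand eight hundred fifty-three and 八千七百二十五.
Convert seven thousand eight hundred fifty-three (English words) → 7×1000 + 8×100 + 53 = 7853 (decimal)
Convert 八千七百二十五 (Chinese numeral) → 8×1000 + 7×100 + 2×10 + 5 = 8725 (decimal)
Compute gcd(7853, 8725) = 1
1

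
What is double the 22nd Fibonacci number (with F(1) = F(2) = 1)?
The 22nd Fibonacci number (with F(1) = F(2) = 1) = 17711
Compute 17711 × 2 = 35422
35422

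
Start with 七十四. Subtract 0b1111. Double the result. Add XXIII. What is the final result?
Convert 七十四 (Chinese numeral) → 7×10 + 4 = 74 (decimal)
Start: 74
Convert 0b1111 (binary) → 8 + 4 + 2 + 1 = 15 (decimal)
74 - 15 = 59
59 × 2 = 118
Convert XXIII (Roman numeral) → 10 + 10 + 1 + 1 + 1 = 23 (decimal)
118 + 23 = 141
141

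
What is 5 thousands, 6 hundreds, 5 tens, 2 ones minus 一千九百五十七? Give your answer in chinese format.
Convert 5 thousands, 6 hundreds, 5 tens, 2 ones (place-value notation) → 5×1000 + 6×100 + 5×10 + 2 = 5652 (decimal)
Convert 一千九百五十七 (Chinese numeral) → 1×1000 + 9×100 + 5×10 + 7 = 1957 (decimal)
Compute 5652 - 1957 = 3695
Convert 3695 (decimal) → 3695 = 3×1000 + 6×100 + 9×10 + 5 → 三千六百九十五 (Chinese numeral)
三千六百九十五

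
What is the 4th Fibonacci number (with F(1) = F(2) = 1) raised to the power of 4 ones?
Convert the 4th Fibonacci number (with F(1) = F(2) = 1) (Fibonacci index) → 1, 1, 2, 3 → 3 (decimal)
Convert 4 ones (place-value notation) → 4 (decimal)
Compute 3 ^ 4 = 81
81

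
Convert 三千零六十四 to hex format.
Convert 三千零六十四 (Chinese numeral) → 3×1000 + 6×10 + 4 = 3064 (decimal)
Convert 3064 (decimal) → 3064 = 11×256 + 15×16 + 8 → 0xBF8 (hexadecimal)
0xBF8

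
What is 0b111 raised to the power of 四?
Convert 0b111 (binary) → 4 + 2 + 1 = 7 (decimal)
Convert 四 (Chinese numeral) → 4 (decimal)
Compute 7 ^ 4 = 2401
2401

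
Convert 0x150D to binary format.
Convert 0x150D (hexadecimal) → 1×4096 + 5×256 + 13 = 5389 (decimal)
Convert 5389 (decimal) → 5389 = 4096 + 1024 + 256 + 8 + 4 + 1 → 0b1010100001101 (binary)
0b1010100001101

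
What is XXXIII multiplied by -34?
Convert XXXIII (Roman numeral) → 10 + 10 + 10 + 1 + 1 + 1 = 33 (decimal)
Compute 33 × -34 = -1122
-1122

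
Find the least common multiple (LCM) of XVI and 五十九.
Convert XVI (Roman numeral) → 10 + 5 + 1 = 16 (decimal)
Convert 五十九 (Chinese numeral) → 5×10 + 9 = 59 (decimal)
Compute lcm(16, 59) = 944
944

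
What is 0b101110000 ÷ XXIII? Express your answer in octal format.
Convert 0b101110000 (binary) → 256 + 64 + 32 + 16 = 368 (decimal)
Convert XXIII (Roman numeral) → 10 + 10 + 1 + 1 + 1 = 23 (decimal)
Compute 368 ÷ 23 = 16
Convert 16 (decimal) → 16 = 2×8 → 0o20 (octal)
0o20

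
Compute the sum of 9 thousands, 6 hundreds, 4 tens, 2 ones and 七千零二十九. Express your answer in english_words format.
Convert 9 thousands, 6 hundreds, 4 tens, 2 ones (place-value notation) → 9×1000 + 6×100 + 4×10 + 2 = 9642 (decimal)
Convert 七千零二十九 (Chinese numeral) → 7×1000 + 2×10 + 9 = 7029 (decimal)
Compute 9642 + 7029 = 16671
Convert 16671 (decimal) → 16671 = 16×1000 + 6×100 + 71 → sixteen thousand six hundred seventy-one (English words)
sixteen thousand six hundred seventy-one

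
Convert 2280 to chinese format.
Convert 2280 (decimal) → 2280 = 2×1000 + 2×100 + 8×10 → 二千二百八十 (Chinese numeral)
二千二百八十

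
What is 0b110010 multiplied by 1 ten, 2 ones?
Convert 0b110010 (binary) → 32 + 16 + 2 = 50 (decimal)
Convert 1 ten, 2 ones (place-value notation) → 1×10 + 2 = 12 (decimal)
Compute 50 × 12 = 600
600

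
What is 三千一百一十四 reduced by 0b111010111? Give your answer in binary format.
Convert 三千一百一十四 (Chinese numeral) → 3×1000 + 1×100 + 1×10 + 4 = 3114 (decimal)
Convert 0b111010111 (binary) → 256 + 128 + 64 + 16 + 4 + 2 + 1 = 471 (decimal)
Compute 3114 - 471 = 2643
Convert 2643 (decimal) → 2643 = 2048 + 512 + 64 + 16 + 2 + 1 → 0b101001010011 (binary)
0b101001010011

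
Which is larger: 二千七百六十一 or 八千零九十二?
Convert 二千七百六十一 (Chinese numeral) → 2×1000 + 7×100 + 6×10 + 1 = 2761 (decimal)
Convert 八千零九十二 (Chinese numeral) → 8×1000 + 9×10 + 2 = 8092 (decimal)
Compare 2761 vs 8092: larger = 8092
8092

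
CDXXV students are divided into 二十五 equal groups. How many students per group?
Convert CDXXV (Roman numeral) → 400 + 10 + 10 + 5 = 425 (decimal)
Convert 二十五 (Chinese numeral) → 2×10 + 5 = 25 (decimal)
Compute 425 ÷ 25 = 17
17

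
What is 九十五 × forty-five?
Convert 九十五 (Chinese numeral) → 9×10 + 5 = 95 (decimal)
Convert forty-five (English words) → 45 (decimal)
Compute 95 × 45 = 4275
4275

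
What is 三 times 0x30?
Convert 三 (Chinese numeral) → 3 (decimal)
Convert 0x30 (hexadecimal) → 3×16 = 48 (decimal)
Compute 3 × 48 = 144
144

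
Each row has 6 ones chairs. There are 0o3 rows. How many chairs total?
Convert 6 ones (place-value notation) → 6 (decimal)
Convert 0o3 (octal) → 3 (decimal)
Compute 6 × 3 = 18
18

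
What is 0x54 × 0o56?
Convert 0x54 (hexadecimal) → 5×16 + 4 = 84 (decimal)
Convert 0o56 (octal) → 5×8 + 6 = 46 (decimal)
Compute 84 × 46 = 3864
3864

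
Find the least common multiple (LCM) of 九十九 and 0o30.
Convert 九十九 (Chinese numeral) → 9×10 + 9 = 99 (decimal)
Convert 0o30 (octal) → 3×8 = 24 (decimal)
Compute lcm(99, 24) = 792
792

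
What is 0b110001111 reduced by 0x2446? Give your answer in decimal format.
Convert 0b110001111 (binary) → 256 + 128 + 8 + 4 + 2 + 1 = 399 (decimal)
Convert 0x2446 (hexadecimal) → 2×4096 + 4×256 + 4×16 + 6 = 9286 (decimal)
Compute 399 - 9286 = -8887
-8887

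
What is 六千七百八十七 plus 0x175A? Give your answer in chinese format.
Convert 六千七百八十七 (Chinese numeral) → 6×1000 + 7×100 + 8×10 + 7 = 6787 (decimal)
Convert 0x175A (hexadecimal) → 1×4096 + 7×256 + 5×16 + 10 = 5978 (decimal)
Compute 6787 + 5978 = 12765
Convert 12765 (decimal) → 12765 = 1×10000 + 2×1000 + 7×100 + 6×10 + 5 → 一万二千七百六十五 (Chinese numeral)
一万二千七百六十五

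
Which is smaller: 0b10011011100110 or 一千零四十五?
Convert 0b10011011100110 (binary) → 8192 + 1024 + 512 + 128 + 64 + 32 + 4 + 2 = 9958 (decimal)
Convert 一千零四十五 (Chinese numeral) → 1×1000 + 4×10 + 5 = 1045 (decimal)
Compare 9958 vs 1045: smaller = 1045
1045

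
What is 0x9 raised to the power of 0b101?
Convert 0x9 (hexadecimal) → 9 (decimal)
Convert 0b101 (binary) → 4 + 1 = 5 (decimal)
Compute 9 ^ 5 = 59049
59049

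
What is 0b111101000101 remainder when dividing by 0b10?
Convert 0b111101000101 (binary) → 2048 + 1024 + 512 + 256 + 64 + 4 + 1 = 3909 (decimal)
Convert 0b10 (binary) → 2 (decimal)
Compute 3909 mod 2 = 1
1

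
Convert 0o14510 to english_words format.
Convert 0o14510 (octal) → 1×4096 + 4×512 + 5×64 + 1×8 = 6472 (decimal)
Convert 6472 (decimal) → 6472 = 6×1000 + 4×100 + 72 → six thousand four hundred seventy-two (English words)
six thousand four hundred seventy-two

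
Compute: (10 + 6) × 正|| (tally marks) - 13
Convert 正|| (tally marks) → 5 + 2 = 7 (decimal)
Expression in decimal: (10 + 6) × 7 - 13
Parentheses first: 10 + 6 = 16
Multiply: 16 × 7 = 112
Subtract: 112 - 13 = 99
99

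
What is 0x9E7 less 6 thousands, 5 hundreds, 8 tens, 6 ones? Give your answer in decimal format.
Convert 0x9E7 (hexadecimal) → 9×256 + 14×16 + 7 = 2535 (decimal)
Convert 6 thousands, 5 hundreds, 8 tens, 6 ones (place-value notation) → 6×1000 + 5×100 + 8×10 + 6 = 6586 (decimal)
Compute 2535 - 6586 = -4051
-4051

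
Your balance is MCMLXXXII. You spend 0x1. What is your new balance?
Convert MCMLXXXII (Roman numeral) → 1000 + 900 + 50 + 10 + 10 + 10 + 1 + 1 = 1982 (decimal)
Convert 0x1 (hexadecimal) → 1 (decimal)
Compute 1982 - 1 = 1981
1981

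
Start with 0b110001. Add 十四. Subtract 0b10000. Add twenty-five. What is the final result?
Convert 0b110001 (binary) → 32 + 16 + 1 = 49 (decimal)
Start: 49
Convert 十四 (Chinese numeral) → 1×10 + 4 = 14 (decimal)
49 + 14 = 63
Convert 0b10000 (binary) → 16 (decimal)
63 - 16 = 47
Convert twenty-five (English words) → 25 (decimal)
47 + 25 = 72
72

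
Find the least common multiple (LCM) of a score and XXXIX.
Convert a score (colloquial) → 20 (decimal)
Convert XXXIX (Roman numeral) → 10 + 10 + 10 + 9 = 39 (decimal)
Compute lcm(20, 39) = 780
780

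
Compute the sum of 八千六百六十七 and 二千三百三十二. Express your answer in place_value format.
Convert 八千六百六十七 (Chinese numeral) → 8×1000 + 6×100 + 6×10 + 7 = 8667 (decimal)
Convert 二千三百三十二 (Chinese numeral) → 2×1000 + 3×100 + 3×10 + 2 = 2332 (decimal)
Compute 8667 + 2332 = 10999
Convert 10999 (decimal) → 10999 = 10×1000 + 9×100 + 9×10 + 9 → 10 thousands, 9 hundreds, 9 tens, 9 ones (place-value notation)
10 thousands, 9 hundreds, 9 tens, 9 ones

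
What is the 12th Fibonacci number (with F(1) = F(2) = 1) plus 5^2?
The 12th Fibonacci number (with F(1) = F(2) = 1): 1, 1, 2, 3, 5, 8, 13, 21, 34, 55, 89, 144 → 144
Convert 5^2 (power) → 25 (decimal)
Compute 144 + 25 = 169
169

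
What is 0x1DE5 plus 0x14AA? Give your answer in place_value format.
Convert 0x1DE5 (hexadecimal) → 1×4096 + 13×256 + 14×16 + 5 = 7653 (decimal)
Convert 0x14AA (hexadecimal) → 1×4096 + 4×256 + 10×16 + 10 = 5290 (decimal)
Compute 7653 + 5290 = 12943
Convert 12943 (decimal) → 12943 = 12×1000 + 9×100 + 4×10 + 3 → 12 thousands, 9 hundreds, 4 tens, 3 ones (place-value notation)
12 thousands, 9 hundreds, 4 tens, 3 ones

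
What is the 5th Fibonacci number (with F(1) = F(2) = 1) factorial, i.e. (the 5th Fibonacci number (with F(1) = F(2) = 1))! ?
Convert the 5th Fibonacci number (with F(1) = F(2) = 1) (Fibonacci index) → 1, 1, 2, 3, 5 → 5 (decimal)
Compute 5! = 120
120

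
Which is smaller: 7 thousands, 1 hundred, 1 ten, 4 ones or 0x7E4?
Convert 7 thousands, 1 hundred, 1 ten, 4 ones (place-value notation) → 7×1000 + 1×100 + 1×10 + 4 = 7114 (decimal)
Convert 0x7E4 (hexadecimal) → 7×256 + 14×16 + 4 = 2020 (decimal)
Compare 7114 vs 2020: smaller = 2020
2020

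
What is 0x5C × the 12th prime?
Convert 0x5C (hexadecimal) → 5×16 + 12 = 92 (decimal)
Convert the 12th prime (prime index) → 37 (decimal)
Compute 92 × 37 = 3404
3404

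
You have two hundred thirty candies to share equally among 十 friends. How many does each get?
Convert two hundred thirty (English words) → 2×100 + 30 = 230 (decimal)
Convert 十 (Chinese numeral) → 1×10 = 10 (decimal)
Compute 230 ÷ 10 = 23
23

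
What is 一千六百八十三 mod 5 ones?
Convert 一千六百八十三 (Chinese numeral) → 1×1000 + 6×100 + 8×10 + 3 = 1683 (decimal)
Convert 5 ones (place-value notation) → 5 (decimal)
Compute 1683 mod 5 = 3
3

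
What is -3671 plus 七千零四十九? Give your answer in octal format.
Convert 七千零四十九 (Chinese numeral) → 7×1000 + 4×10 + 9 = 7049 (decimal)
Compute -3671 + 7049 = 3378
Convert 3378 (decimal) → 3378 = 6×512 + 4×64 + 6×8 + 2 → 0o6462 (octal)
0o6462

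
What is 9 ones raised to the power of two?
Convert 9 ones (place-value notation) → 9 (decimal)
Convert two (English words) → 2 (decimal)
Compute 9 ^ 2 = 81
81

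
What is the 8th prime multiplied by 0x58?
Convert the 8th prime (prime index) → 19 (decimal)
Convert 0x58 (hexadecimal) → 5×16 + 8 = 88 (decimal)
Compute 19 × 88 = 1672
1672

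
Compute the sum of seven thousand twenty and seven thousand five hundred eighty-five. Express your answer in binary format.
Convert seven thousand twenty (English words) → 7×1000 + 20 = 7020 (decimal)
Convert seven thousand five hundred eighty-five (English words) → 7×1000 + 5×100 + 85 = 7585 (decimal)
Compute 7020 + 7585 = 14605
Convert 14605 (decimal) → 14605 = 8192 + 4096 + 2048 + 256 + 8 + 4 + 1 → 0b11100100001101 (binary)
0b11100100001101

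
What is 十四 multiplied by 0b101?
Convert 十四 (Chinese numeral) → 1×10 + 4 = 14 (decimal)
Convert 0b101 (binary) → 4 + 1 = 5 (decimal)
Compute 14 × 5 = 70
70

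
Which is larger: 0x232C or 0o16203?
Convert 0x232C (hexadecimal) → 2×4096 + 3×256 + 2×16 + 12 = 9004 (decimal)
Convert 0o16203 (octal) → 1×4096 + 6×512 + 2×64 + 3 = 7299 (decimal)
Compare 9004 vs 7299: larger = 9004
9004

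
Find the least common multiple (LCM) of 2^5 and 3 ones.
Convert 2^5 (power) → 32 (decimal)
Convert 3 ones (place-value notation) → 3 (decimal)
Compute lcm(32, 3) = 96
96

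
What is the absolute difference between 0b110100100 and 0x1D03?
Convert 0b110100100 (binary) → 256 + 128 + 32 + 4 = 420 (decimal)
Convert 0x1D03 (hexadecimal) → 1×4096 + 13×256 + 3 = 7427 (decimal)
Compute |420 - 7427| = 7007
7007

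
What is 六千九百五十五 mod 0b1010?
Convert 六千九百五十五 (Chinese numeral) → 6×1000 + 9×100 + 5×10 + 5 = 6955 (decimal)
Convert 0b1010 (binary) → 8 + 2 = 10 (decimal)
Compute 6955 mod 10 = 5
5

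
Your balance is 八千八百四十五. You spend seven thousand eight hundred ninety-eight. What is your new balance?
Convert 八千八百四十五 (Chinese numeral) → 8×1000 + 8×100 + 4×10 + 5 = 8845 (decimal)
Convert seven thousand eight hundred ninety-eight (English words) → 7×1000 + 8×100 + 98 = 7898 (decimal)
Compute 8845 - 7898 = 947
947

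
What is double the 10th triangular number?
The 10th triangular number = 10×11/2 = 55
Compute 55 × 2 = 110
110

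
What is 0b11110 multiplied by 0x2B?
Convert 0b11110 (binary) → 16 + 8 + 4 + 2 = 30 (decimal)
Convert 0x2B (hexadecimal) → 2×16 + 11 = 43 (decimal)
Compute 30 × 43 = 1290
1290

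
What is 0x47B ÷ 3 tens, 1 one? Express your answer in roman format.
Convert 0x47B (hexadecimal) → 4×256 + 7×16 + 11 = 1147 (decimal)
Convert 3 tens, 1 one (place-value notation) → 3×10 + 1 = 31 (decimal)
Compute 1147 ÷ 31 = 37
Convert 37 (decimal) → 37 = 10 + 10 + 10 + 5 + 1 + 1 → XXXVII (Roman numeral)
XXXVII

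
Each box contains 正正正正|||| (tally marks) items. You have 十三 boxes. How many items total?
Convert 正正正正|||| (tally marks) → 5 + 5 + 5 + 5 + 4 = 24 (decimal)
Convert 十三 (Chinese numeral) → 1×10 + 3 = 13 (decimal)
Compute 24 × 13 = 312
312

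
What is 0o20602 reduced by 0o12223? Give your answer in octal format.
Convert 0o20602 (octal) → 2×4096 + 6×64 + 2 = 8578 (decimal)
Convert 0o12223 (octal) → 1×4096 + 2×512 + 2×64 + 2×8 + 3 = 5267 (decimal)
Compute 8578 - 5267 = 3311
Convert 3311 (decimal) → 3311 = 6×512 + 3×64 + 5×8 + 7 → 0o6357 (octal)
0o6357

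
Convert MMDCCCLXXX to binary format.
Convert MMDCCCLXXX (Roman numeral) → 1000 + 1000 + 500 + 100 + 100 + 100 + 50 + 10 + 10 + 10 = 2880 (decimal)
Convert 2880 (decimal) → 2880 = 2048 + 512 + 256 + 64 → 0b101101000000 (binary)
0b101101000000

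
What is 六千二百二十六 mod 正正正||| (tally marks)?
Convert 六千二百二十六 (Chinese numeral) → 6×1000 + 2×100 + 2×10 + 6 = 6226 (decimal)
Convert 正正正||| (tally marks) → 5 + 5 + 5 + 3 = 18 (decimal)
Compute 6226 mod 18 = 16
16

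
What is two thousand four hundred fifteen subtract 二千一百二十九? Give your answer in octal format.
Convert two thousand four hundred fifteen (English words) → 2×1000 + 4×100 + 15 = 2415 (decimal)
Convert 二千一百二十九 (Chinese numeral) → 2×1000 + 1×100 + 2×10 + 9 = 2129 (decimal)
Compute 2415 - 2129 = 286
Convert 286 (decimal) → 286 = 4×64 + 3×8 + 6 → 0o436 (octal)
0o436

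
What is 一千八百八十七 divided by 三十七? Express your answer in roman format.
Convert 一千八百八十七 (Chinese numeral) → 1×1000 + 8×100 + 8×10 + 7 = 1887 (decimal)
Convert 三十七 (Chinese numeral) → 3×10 + 7 = 37 (decimal)
Compute 1887 ÷ 37 = 51
Convert 51 (decimal) → 51 = 50 + 1 → LI (Roman numeral)
LI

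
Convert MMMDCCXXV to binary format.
Convert MMMDCCXXV (Roman numeral) → 1000 + 1000 + 1000 + 500 + 100 + 100 + 10 + 10 + 5 = 3725 (decimal)
Convert 3725 (decimal) → 3725 = 2048 + 1024 + 512 + 128 + 8 + 4 + 1 → 0b111010001101 (binary)
0b111010001101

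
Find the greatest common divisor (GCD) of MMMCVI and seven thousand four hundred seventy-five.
Convert MMMCVI (Roman numeral) → 1000 + 1000 + 1000 + 100 + 5 + 1 = 3106 (decimal)
Convert seven thousand four hundred seventy-five (English words) → 7×1000 + 4×100 + 75 = 7475 (decimal)
Compute gcd(3106, 7475) = 1
1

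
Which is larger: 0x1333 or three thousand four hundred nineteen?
Convert 0x1333 (hexadecimal) → 1×4096 + 3×256 + 3×16 + 3 = 4915 (decimal)
Convert three thousand four hundred nineteen (English words) → 3×1000 + 4×100 + 19 = 3419 (decimal)
Compare 4915 vs 3419: larger = 4915
4915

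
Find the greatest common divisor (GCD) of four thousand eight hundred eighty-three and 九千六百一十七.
Convert four thousand eight hundred eighty-three (English words) → 4×1000 + 8×100 + 83 = 4883 (decimal)
Convert 九千六百一十七 (Chinese numeral) → 9×1000 + 6×100 + 1×10 + 7 = 9617 (decimal)
Compute gcd(4883, 9617) = 1
1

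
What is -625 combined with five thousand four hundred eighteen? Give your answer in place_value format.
Convert five thousand four hundred eighteen (English words) → 5×1000 + 4×100 + 18 = 5418 (decimal)
Compute -625 + 5418 = 4793
Convert 4793 (decimal) → 4793 = 4×1000 + 7×100 + 9×10 + 3 → 4 thousands, 7 hundreds, 9 tens, 3 ones (place-value notation)
4 thousands, 7 hundreds, 9 tens, 3 ones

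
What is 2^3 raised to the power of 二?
Convert 2^3 (power) → 8 (decimal)
Convert 二 (Chinese numeral) → 2 (decimal)
Compute 8 ^ 2 = 64
64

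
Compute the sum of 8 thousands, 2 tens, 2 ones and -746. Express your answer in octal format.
Convert 8 thousands, 2 tens, 2 ones (place-value notation) → 8×1000 + 2×10 + 2 = 8022 (decimal)
Compute 8022 + -746 = 7276
Convert 7276 (decimal) → 7276 = 1×4096 + 6×512 + 1×64 + 5×8 + 4 → 0o16154 (octal)
0o16154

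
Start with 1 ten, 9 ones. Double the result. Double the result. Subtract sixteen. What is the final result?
Convert 1 ten, 9 ones (place-value notation) → 1×10 + 9 = 19 (decimal)
Start: 19
19 × 2 = 38
38 × 2 = 76
Convert sixteen (English words) → 16 (decimal)
76 - 16 = 60
60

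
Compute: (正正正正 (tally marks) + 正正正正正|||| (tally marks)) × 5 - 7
Convert 正正正正 (tally marks) → 5 + 5 + 5 + 5 = 20 (decimal)
Convert 正正正正正|||| (tally marks) → 5 + 5 + 5 + 5 + 5 + 4 = 29 (decimal)
Expression in decimal: (20 + 29) × 5 - 7
Parentheses first: 20 + 29 = 49
Multiply: 49 × 5 = 245
Subtract: 245 - 7 = 238
238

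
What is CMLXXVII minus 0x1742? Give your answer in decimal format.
Convert CMLXXVII (Roman numeral) → 900 + 50 + 10 + 10 + 5 + 1 + 1 = 977 (decimal)
Convert 0x1742 (hexadecimal) → 1×4096 + 7×256 + 4×16 + 2 = 5954 (decimal)
Compute 977 - 5954 = -4977
-4977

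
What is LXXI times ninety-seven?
Convert LXXI (Roman numeral) → 50 + 10 + 10 + 1 = 71 (decimal)
Convert ninety-seven (English words) → 97 (decimal)
Compute 71 × 97 = 6887
6887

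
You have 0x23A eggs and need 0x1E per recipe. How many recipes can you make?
Convert 0x23A (hexadecimal) → 2×256 + 3×16 + 10 = 570 (decimal)
Convert 0x1E (hexadecimal) → 1×16 + 14 = 30 (decimal)
Compute 570 ÷ 30 = 19
19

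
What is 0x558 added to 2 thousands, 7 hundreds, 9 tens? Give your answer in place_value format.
Convert 0x558 (hexadecimal) → 5×256 + 5×16 + 8 = 1368 (decimal)
Convert 2 thousands, 7 hundreds, 9 tens (place-value notation) → 2×1000 + 7×100 + 9×10 = 2790 (decimal)
Compute 1368 + 2790 = 4158
Convert 4158 (decimal) → 4158 = 4×1000 + 1×100 + 5×10 + 8 → 4 thousands, 1 hundred, 5 tens, 8 ones (place-value notation)
4 thousands, 1 hundred, 5 tens, 8 ones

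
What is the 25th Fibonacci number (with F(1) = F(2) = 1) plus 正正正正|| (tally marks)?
The 25th Fibonacci number (with F(1) = F(2) = 1) = 75025
Convert 正正正正|| (tally marks) → 5 + 5 + 5 + 5 + 2 = 22 (decimal)
Compute 75025 + 22 = 75047
75047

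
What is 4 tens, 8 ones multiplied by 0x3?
Convert 4 tens, 8 ones (place-value notation) → 4×10 + 8 = 48 (decimal)
Convert 0x3 (hexadecimal) → 3 (decimal)
Compute 48 × 3 = 144
144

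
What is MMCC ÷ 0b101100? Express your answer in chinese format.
Convert MMCC (Roman numeral) → 1000 + 1000 + 100 + 100 = 2200 (decimal)
Convert 0b101100 (binary) → 32 + 8 + 4 = 44 (decimal)
Compute 2200 ÷ 44 = 50
Convert 50 (decimal) → 50 = 5×10 → 五十 (Chinese numeral)
五十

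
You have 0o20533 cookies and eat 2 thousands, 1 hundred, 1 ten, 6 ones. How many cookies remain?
Convert 0o20533 (octal) → 2×4096 + 5×64 + 3×8 + 3 = 8539 (decimal)
Convert 2 thousands, 1 hundred, 1 ten, 6 ones (place-value notation) → 2×1000 + 1×100 + 1×10 + 6 = 2116 (decimal)
Compute 8539 - 2116 = 6423
6423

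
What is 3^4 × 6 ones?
Convert 3^4 (power) → 81 (decimal)
Convert 6 ones (place-value notation) → 6 (decimal)
Compute 81 × 6 = 486
486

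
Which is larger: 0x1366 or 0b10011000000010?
Convert 0x1366 (hexadecimal) → 1×4096 + 3×256 + 6×16 + 6 = 4966 (decimal)
Convert 0b10011000000010 (binary) → 8192 + 1024 + 512 + 2 = 9730 (decimal)
Compare 4966 vs 9730: larger = 9730
9730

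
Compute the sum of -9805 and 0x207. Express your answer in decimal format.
Convert 0x207 (hexadecimal) → 2×256 + 7 = 519 (decimal)
Compute -9805 + 519 = -9286
-9286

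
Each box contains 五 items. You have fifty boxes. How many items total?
Convert 五 (Chinese numeral) → 5 (decimal)
Convert fifty (English words) → 50 (decimal)
Compute 5 × 50 = 250
250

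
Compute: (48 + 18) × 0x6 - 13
Convert 0x6 (hexadecimal) → 6 (decimal)
Expression in decimal: (48 + 18) × 6 - 13
Parentheses first: 48 + 18 = 66
Multiply: 66 × 6 = 396
Subtract: 396 - 13 = 383
383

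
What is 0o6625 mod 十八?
Convert 0o6625 (octal) → 6×512 + 6×64 + 2×8 + 5 = 3477 (decimal)
Convert 十八 (Chinese numeral) → 1×10 + 8 = 18 (decimal)
Compute 3477 mod 18 = 3
3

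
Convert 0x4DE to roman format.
Convert 0x4DE (hexadecimal) → 4×256 + 13×16 + 14 = 1246 (decimal)
Convert 1246 (decimal) → 1246 = 1000 + 100 + 100 + 40 + 5 + 1 → MCCXLVI (Roman numeral)
MCCXLVI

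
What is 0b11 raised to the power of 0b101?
Convert 0b11 (binary) → 2 + 1 = 3 (decimal)
Convert 0b101 (binary) → 4 + 1 = 5 (decimal)
Compute 3 ^ 5 = 243
243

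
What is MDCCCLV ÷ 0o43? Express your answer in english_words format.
Convert MDCCCLV (Roman numeral) → 1000 + 500 + 100 + 100 + 100 + 50 + 5 = 1855 (decimal)
Convert 0o43 (octal) → 4×8 + 3 = 35 (decimal)
Compute 1855 ÷ 35 = 53
Convert 53 (decimal) → fifty-three (English words)
fifty-three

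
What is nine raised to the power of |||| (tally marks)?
Convert nine (English words) → 9 (decimal)
Convert |||| (tally marks) → 4 (decimal)
Compute 9 ^ 4 = 6561
6561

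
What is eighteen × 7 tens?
Convert eighteen (English words) → 18 (decimal)
Convert 7 tens (place-value notation) → 7×10 = 70 (decimal)
Compute 18 × 70 = 1260
1260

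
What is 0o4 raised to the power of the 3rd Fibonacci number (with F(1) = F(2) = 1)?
Convert 0o4 (octal) → 4 (decimal)
Convert the 3rd Fibonacci number (with F(1) = F(2) = 1) (Fibonacci index) → 1, 1, 2 → 2 (decimal)
Compute 4 ^ 2 = 16
16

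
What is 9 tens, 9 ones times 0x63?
Convert 9 tens, 9 ones (place-value notation) → 9×10 + 9 = 99 (decimal)
Convert 0x63 (hexadecimal) → 6×16 + 3 = 99 (decimal)
Compute 99 × 99 = 9801
9801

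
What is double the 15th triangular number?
The 15th triangular number = 15×16/2 = 120
Compute 120 × 2 = 240
240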